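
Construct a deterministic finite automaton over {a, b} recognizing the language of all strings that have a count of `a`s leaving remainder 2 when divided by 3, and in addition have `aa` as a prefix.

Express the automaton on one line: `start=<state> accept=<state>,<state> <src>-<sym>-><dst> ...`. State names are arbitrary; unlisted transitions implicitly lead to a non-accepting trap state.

Handle the two conditions separately and then intersect. One (3 states) tracks the count of `a`s modulo 3; the other (4 states) tracks whether the input so far still matches the prefix `aa`. Each combined state is a pair, one component from each; accept when both components accept.
With 8 states:
        a   b  
>  q0   q1  q2 
   q1   q3  q4 
   q2   q4  q2 
 * q3   q5  q3 
   q4   q6  q4 
   q5   q7  q5 
   q6   q2  q6 
   q7   q3  q7 
(> = start, * = accepting)

start=q0 accept=q3 q0-a->q1 q0-b->q2 q1-a->q3 q1-b->q4 q2-a->q4 q2-b->q2 q3-a->q5 q3-b->q3 q4-a->q6 q4-b->q4 q5-a->q7 q5-b->q5 q6-a->q2 q6-b->q6 q7-a->q3 q7-b->q7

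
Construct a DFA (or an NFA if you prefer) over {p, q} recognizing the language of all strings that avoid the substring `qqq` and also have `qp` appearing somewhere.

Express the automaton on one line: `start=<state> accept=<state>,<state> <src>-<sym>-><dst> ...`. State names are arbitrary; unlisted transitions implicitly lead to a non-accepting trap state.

Run two small machines in parallel and take their product. One (4 states) tracks partial matches of the forbidden pattern `qqq`; the other (3 states) tracks whether and how much of `qp` has been seen. Each combined state is a pair, one component from each; accept when both components accept. Equivalent product states are then merged.
With 7 states:
        p   q  
>  s0   s0  s1 
   s1   s2  s3 
 * s2   s2  s4 
   s3   s2  s5 
 * s4   s2  s6 
   s5   s5  s5 
 * s6   s2  s5 
(> = start, * = accepting)

start=s0 accept=s2,s4,s6 s0-p->s0 s0-q->s1 s1-p->s2 s1-q->s3 s2-p->s2 s2-q->s4 s3-p->s2 s3-q->s5 s4-p->s2 s4-q->s6 s5-p->s5 s5-q->s5 s6-p->s2 s6-q->s5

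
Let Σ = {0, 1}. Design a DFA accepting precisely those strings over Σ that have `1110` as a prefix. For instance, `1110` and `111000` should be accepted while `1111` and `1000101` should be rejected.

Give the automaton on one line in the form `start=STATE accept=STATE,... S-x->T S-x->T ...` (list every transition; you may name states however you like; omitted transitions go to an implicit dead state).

start=q0 accept=q4 q0-0->q5 q0-1->q1 q1-0->q5 q1-1->q2 q2-0->q5 q2-1->q3 q3-0->q4 q3-1->q5 q4-0->q4 q4-1->q4 q5-0->q5 q5-1->q5

Walk along `1110` while the input agrees: from q0 take `1` to q1, and so on. Any deviation drops to the rejecting sink q5. Once q4 is reached the prefix is confirmed and every continuation is accepted.
A 6-state machine:
        0   1  
>  q0   q5  q1 
   q1   q5  q2 
   q2   q5  q3 
   q3   q4  q5 
 * q4   q4  q4 
   q5   q5  q5 
(> = start, * = accepting)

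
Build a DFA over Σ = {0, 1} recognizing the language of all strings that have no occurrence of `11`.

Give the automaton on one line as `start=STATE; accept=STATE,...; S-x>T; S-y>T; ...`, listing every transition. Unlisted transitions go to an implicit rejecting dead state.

start=q0; accept=q0,q1; q0-0>q0; q0-1>q1; q1-0>q0; q1-1>q2; q2-0>q2; q2-1>q2

Track partial matches of the forbidden pattern `11`. State q2 is a dead state reached once `11` has occurred; every other state accepts. q0 means no part of `11` is currently matched.
3 states suffice.
        0   1  
>* q0   q0  q1 
 * q1   q0  q2 
   q2   q2  q2 
(> = start, * = accepting)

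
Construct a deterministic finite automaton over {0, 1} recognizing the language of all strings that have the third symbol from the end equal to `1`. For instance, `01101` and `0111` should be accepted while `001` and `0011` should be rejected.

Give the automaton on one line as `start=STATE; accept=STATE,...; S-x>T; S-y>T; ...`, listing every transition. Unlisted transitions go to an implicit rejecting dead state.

Because acceptance depends on a position counted from the end, the machine has to buffer the most recent 3 symbols. Make each state the string of the last up-to-3 symbols read; on input `x` shift the window left and append `x`. Accept when the buffered window has length 3 and begins with `1`.
A 15-state machine:
          0    1  
>  S0     S1   S2 
   S1     S3   S4 
   S2     S5   S6 
   S3     S7   S8 
   S4     S9  S10 
   S5    S11  S12 
   S6    S13  S14 
   S7     S7   S8 
   S8     S9  S10 
   S9    S11  S12 
   S10   S13  S14 
 * S11    S7   S8 
 * S12    S9  S10 
 * S13   S11  S12 
 * S14   S13  S14 
(> = start, * = accepting)

start=S0; accept=S11,S12,S13,S14; S0-0>S1; S0-1>S2; S1-0>S3; S1-1>S4; S2-0>S5; S2-1>S6; S3-0>S7; S3-1>S8; S4-0>S9; S4-1>S10; S5-0>S11; S5-1>S12; S6-0>S13; S6-1>S14; S7-0>S7; S7-1>S8; S8-0>S9; S8-1>S10; S9-0>S11; S9-1>S12; S10-0>S13; S10-1>S14; S11-0>S7; S11-1>S8; S12-0>S9; S12-1>S10; S13-0>S11; S13-1>S12; S14-0>S13; S14-1>S14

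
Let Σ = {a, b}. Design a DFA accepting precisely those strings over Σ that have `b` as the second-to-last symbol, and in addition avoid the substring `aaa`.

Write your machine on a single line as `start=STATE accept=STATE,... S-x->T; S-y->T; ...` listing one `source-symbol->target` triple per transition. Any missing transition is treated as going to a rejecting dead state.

Run two small machines in parallel and take their product. One (7 states) tracks the last 2 symbols read; the other (4 states) tracks partial matches of the forbidden pattern `aaa`. Each combined state is a pair, one component from each; accept when both components accept. Minimizing collapses redundant product states.
A 7-state machine:
        a   b  
>  s0   s1  s2 
   s1   s3  s2 
   s2   s4  s5 
   s3   s6  s2 
 * s4   s3  s2 
 * s5   s4  s5 
   s6   s6  s6 
(> = start, * = accepting)

start=s0; accept=s4,s5; s0-a->s1; s0-b->s2; s1-a->s3; s1-b->s2; s2-a->s4; s2-b->s5; s3-a->s6; s3-b->s2; s4-a->s3; s4-b->s2; s5-a->s4; s5-b->s5; s6-a->s6; s6-b->s6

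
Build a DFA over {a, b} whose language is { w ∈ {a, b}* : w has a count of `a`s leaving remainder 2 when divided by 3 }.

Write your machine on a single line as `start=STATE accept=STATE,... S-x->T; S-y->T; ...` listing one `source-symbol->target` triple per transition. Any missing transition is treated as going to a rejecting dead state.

The only thing that matters is how many `a`s have appeared, reduced mod 3. Use one state per residue: S0 for 0, …, S2 for 2. Reading `a` moves to the next residue; anything else stays put. S2 is accepting.
With 3 states:
        a   b  
>  S0   S1  S0 
   S1   S2  S1 
 * S2   S0  S2 
(> = start, * = accepting)

start=S0; accept=S2; S0-a->S1; S0-b->S0; S1-a->S2; S1-b->S1; S2-a->S0; S2-b->S2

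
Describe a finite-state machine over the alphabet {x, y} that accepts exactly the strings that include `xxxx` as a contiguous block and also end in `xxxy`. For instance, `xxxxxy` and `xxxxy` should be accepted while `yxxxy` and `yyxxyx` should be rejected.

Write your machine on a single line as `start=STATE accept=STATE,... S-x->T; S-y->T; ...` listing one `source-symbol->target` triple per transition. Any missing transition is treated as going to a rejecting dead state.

Build one automaton per condition and run them in lockstep. One (5 states) tracks whether and how much of `xxxx` has been seen; the other (5 states) tracks how much of the suffix `xxxy` has currently been matched. Each combined state is a pair, one component from each; accept when both components accept.
        x   y  
>  q0   q1  q0 
   q1   q2  q0 
   q2   q3  q0 
   q3   q4  q5 
   q4   q4  q6 
   q5   q1  q0 
 * q6   q7  q8 
   q7   q9  q8 
   q8   q7  q8 
   q9   q4  q8 
(> = start, * = accepting)

start=q0; accept=q6; q0-x->q1; q0-y->q0; q1-x->q2; q1-y->q0; q2-x->q3; q2-y->q0; q3-x->q4; q3-y->q5; q4-x->q4; q4-y->q6; q5-x->q1; q5-y->q0; q6-x->q7; q6-y->q8; q7-x->q9; q7-y->q8; q8-x->q7; q8-y->q8; q9-x->q4; q9-y->q8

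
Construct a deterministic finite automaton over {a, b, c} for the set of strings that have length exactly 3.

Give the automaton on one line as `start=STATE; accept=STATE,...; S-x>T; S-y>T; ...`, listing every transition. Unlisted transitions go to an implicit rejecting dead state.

start=q0; accept=q3; q0-a>q1; q0-b>q1; q0-c>q1; q1-a>q2; q1-b>q2; q1-c>q2; q2-a>q3; q2-b>q3; q2-c>q3; q3-a>q4; q3-b>q4; q3-c>q4; q4-a>q4; q4-b>q4; q4-c>q4

Count input length up to 4: every symbol moves from q0 toward q4, which means 'more than 3' and absorbs. Accept from {q3}.
        a   b   c  
>  q0   q1  q1  q1 
   q1   q2  q2  q2 
   q2   q3  q3  q3 
 * q3   q4  q4  q4 
   q4   q4  q4  q4 
(> = start, * = accepting)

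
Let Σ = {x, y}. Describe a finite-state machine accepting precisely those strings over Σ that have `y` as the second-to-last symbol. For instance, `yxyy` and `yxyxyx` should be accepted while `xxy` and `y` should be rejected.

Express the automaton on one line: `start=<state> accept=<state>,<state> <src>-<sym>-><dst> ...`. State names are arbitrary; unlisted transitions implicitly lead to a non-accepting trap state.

start=s0 accept=s5,s6 s0-x->s1 s0-y->s2 s1-x->s3 s1-y->s4 s2-x->s5 s2-y->s6 s3-x->s3 s3-y->s4 s4-x->s5 s4-y->s6 s5-x->s3 s5-y->s4 s6-x->s5 s6-y->s6

A DFA must remember the last 2 symbols (since which symbol is second-to-last isn't known until the input ends). Use one state per possible window of the last ≤2 symbols; accept from those whose window starts with `y`.
7 states suffice.
        x   y  
>  s0   s1  s2 
   s1   s3  s4 
   s2   s5  s6 
   s3   s3  s4 
   s4   s5  s6 
 * s5   s3  s4 
 * s6   s5  s6 
(> = start, * = accepting)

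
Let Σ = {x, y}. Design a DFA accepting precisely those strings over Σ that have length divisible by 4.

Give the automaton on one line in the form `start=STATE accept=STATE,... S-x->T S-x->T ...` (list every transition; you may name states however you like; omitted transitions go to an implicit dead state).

Count input length modulo 4: every symbol advances one step around the cycle q0 → q1 → q2 → q3 → q0. Accept at q0.
A 4-state machine:
        x   y  
>* q0   q1  q1 
   q1   q2  q2 
   q2   q3  q3 
   q3   q0  q0 
(> = start, * = accepting)

start=q0 accept=q0 q0-x->q1 q0-y->q1 q1-x->q2 q1-y->q2 q2-x->q3 q2-y->q3 q3-x->q0 q3-y->q0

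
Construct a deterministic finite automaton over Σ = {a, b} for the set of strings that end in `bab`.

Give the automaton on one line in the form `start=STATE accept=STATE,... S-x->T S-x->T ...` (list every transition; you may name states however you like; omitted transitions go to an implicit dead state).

start=q0 accept=q3 q0-a->q0 q0-b->q1 q1-a->q2 q1-b->q1 q2-a->q0 q2-b->q3 q3-a->q2 q3-b->q1

Let each state record the length of the longest suffix of the input read so far that is also a prefix of `bab`. q1 means the last symbol is `b`; q2 means the last 2 symbols are `ba`; q3 means the last 3 symbols are `bab`. Accept only at q3, where the string currently ends in `bab`.
        a   b  
>  q0   q0  q1 
   q1   q2  q1 
   q2   q0  q3 
 * q3   q2  q1 
(> = start, * = accepting)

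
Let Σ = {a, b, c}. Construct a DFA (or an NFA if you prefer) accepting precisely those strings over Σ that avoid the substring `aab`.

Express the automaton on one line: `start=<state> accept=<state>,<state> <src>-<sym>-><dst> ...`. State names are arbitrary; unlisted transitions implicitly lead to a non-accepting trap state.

start=S0 accept=S0,S1,S2 S0-a->S1 S0-b->S0 S0-c->S0 S1-a->S2 S1-b->S0 S1-c->S0 S2-a->S2 S2-b->S3 S2-c->S0 S3-a->S3 S3-b->S3 S3-c->S3

This is the complement of 'contains `aab`'. Use the same substring-matching states — S0 through S3 holding how much of `aab` has just been matched — but flip the accepting set: everything except the trap S3 accepts.
4 states suffice.
        a   b   c  
>* S0   S1  S0  S0 
 * S1   S2  S0  S0 
 * S2   S2  S3  S0 
   S3   S3  S3  S3 
(> = start, * = accepting)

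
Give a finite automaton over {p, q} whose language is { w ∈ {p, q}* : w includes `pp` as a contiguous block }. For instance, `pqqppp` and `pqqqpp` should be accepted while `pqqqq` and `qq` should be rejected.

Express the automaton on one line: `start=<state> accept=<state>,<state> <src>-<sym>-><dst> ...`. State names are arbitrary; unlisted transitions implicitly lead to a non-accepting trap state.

start=S0 accept=S2 S0-p->S1 S0-q->S0 S1-p->S2 S1-q->S0 S2-p->S2 S2-q->S2

Track how much of `pp` has been matched so far: state S0 is no progress, S2 is the absorbing accept state reached once `pp` has occurred. Intermediate states record partial matches; on a mismatch, fall back to the longest reusable overlap.
        p   q  
>  S0   S1  S0 
   S1   S2  S0 
 * S2   S2  S2 
(> = start, * = accepting)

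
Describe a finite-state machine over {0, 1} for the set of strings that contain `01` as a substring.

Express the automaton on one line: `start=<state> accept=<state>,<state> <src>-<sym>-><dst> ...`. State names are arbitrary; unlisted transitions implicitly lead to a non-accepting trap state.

start=q0 accept=q2 q0-0->q1 q0-1->q0 q1-0->q1 q1-1->q2 q2-0->q2 q2-1->q2

Track how much of `01` has been matched so far: state q0 is no progress, q2 is the absorbing accept state reached once `01` has occurred. Intermediate states record partial matches; on a mismatch, fall back to the longest reusable overlap.
        0   1  
>  q0   q1  q0 
   q1   q1  q2 
 * q2   q2  q2 
(> = start, * = accepting)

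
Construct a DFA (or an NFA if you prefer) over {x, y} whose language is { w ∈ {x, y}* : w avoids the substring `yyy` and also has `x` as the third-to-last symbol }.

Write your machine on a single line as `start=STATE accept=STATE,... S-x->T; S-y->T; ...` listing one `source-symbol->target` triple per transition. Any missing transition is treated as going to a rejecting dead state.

Run two small machines in parallel and take their product. The first has 4 states tracking partial matches of the forbidden pattern `yyy`; the second has 15 states tracking the last 3 symbols read. A product state is a pair (one from each), accepting exactly when both do. Equivalent product states are then merged.
With 11 states:
       x  y 
>  A   B  C 
   B   D  E 
   C   B  F 
   D   G  H 
   E   I  J 
   F   B  K 
 * G   G  H 
 * H   I  J 
 * I   D  E 
 * J   B  K 
   K   K  K 
(> = start, * = accepting)

start=A; accept=G,H,I,J; A-x->B; A-y->C; B-x->D; B-y->E; C-x->B; C-y->F; D-x->G; D-y->H; E-x->I; E-y->J; F-x->B; F-y->K; G-x->G; G-y->H; H-x->I; H-y->J; I-x->D; I-y->E; J-x->B; J-y->K; K-x->K; K-y->K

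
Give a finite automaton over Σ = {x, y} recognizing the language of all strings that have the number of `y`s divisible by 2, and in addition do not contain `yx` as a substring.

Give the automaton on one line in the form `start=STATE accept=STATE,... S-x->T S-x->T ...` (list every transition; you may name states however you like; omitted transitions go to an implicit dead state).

Handle the two conditions separately and then intersect. One (2 states) tracks the count of `y`s modulo 2; the other (3 states) tracks partial matches of the forbidden pattern `yx`. Each combined state is a pair, one component from each; accept when both components accept.
5 states suffice.
        x   y  
>* S0   S0  S1 
   S1   S2  S3 
   S2   S2  S4 
 * S3   S4  S1 
   S4   S4  S2 
(> = start, * = accepting)

start=S0 accept=S0,S3 S0-x->S0 S0-y->S1 S1-x->S2 S1-y->S3 S2-x->S2 S2-y->S4 S3-x->S4 S3-y->S1 S4-x->S4 S4-y->S2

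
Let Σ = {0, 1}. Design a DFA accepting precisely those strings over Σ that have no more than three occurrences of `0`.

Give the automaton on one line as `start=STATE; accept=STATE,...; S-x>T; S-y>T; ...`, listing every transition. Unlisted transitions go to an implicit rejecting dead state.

start=q0; accept=q0,q1,q2,q3; q0-0>q1; q0-1>q0; q1-0>q2; q1-1>q1; q2-0>q3; q2-1>q2; q3-0>q4; q3-1>q3; q4-0>q4; q4-1>q4

Count `0`s, saturating at 4: states q0 through q3 mean 0 through 3 `0`s seen; q4 means more than 3. Each `0` increments (capped at q4); other symbols loop. Accept from {q0, q1, q2, q3}.
5 states suffice.
        0   1  
>* q0   q1  q0 
 * q1   q2  q1 
 * q2   q3  q2 
 * q3   q4  q3 
   q4   q4  q4 
(> = start, * = accepting)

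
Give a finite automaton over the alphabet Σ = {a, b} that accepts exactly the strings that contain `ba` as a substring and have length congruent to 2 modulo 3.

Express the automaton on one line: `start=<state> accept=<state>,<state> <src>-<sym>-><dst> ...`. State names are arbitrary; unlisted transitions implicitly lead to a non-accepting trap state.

Handle the two conditions separately and then intersect. The first has 3 states tracking whether and how much of `ba` has been seen; the second has 3 states tracking the input length modulo 3. A product state is a pair (one from each), accepting exactly when both do.
9 states suffice.
        a   b  
>  S0   S1  S2 
   S1   S3  S4 
   S2   S5  S4 
   S3   S0  S6 
   S4   S7  S6 
 * S5   S7  S7 
   S6   S8  S2 
   S7   S8  S8 
   S8   S5  S5 
(> = start, * = accepting)

start=S0 accept=S5 S0-a->S1 S0-b->S2 S1-a->S3 S1-b->S4 S2-a->S5 S2-b->S4 S3-a->S0 S3-b->S6 S4-a->S7 S4-b->S6 S5-a->S7 S5-b->S7 S6-a->S8 S6-b->S2 S7-a->S8 S7-b->S8 S8-a->S5 S8-b->S5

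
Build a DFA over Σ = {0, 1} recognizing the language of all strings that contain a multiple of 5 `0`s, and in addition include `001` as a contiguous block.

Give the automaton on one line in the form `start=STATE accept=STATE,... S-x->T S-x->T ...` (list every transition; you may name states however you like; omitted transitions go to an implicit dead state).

Handle the two conditions separately and then intersect. One (5 states) tracks the count of `0`s modulo 5; the other (4 states) tracks whether and how much of `001` has been seen. Each combined state is a pair, one component from each; accept when both components accept.
With 20 states:
          0    1  
>  S0     S1   S0 
   S1     S2   S3 
   S2     S4   S5 
   S3     S6   S3 
   S4     S7   S8 
   S5     S8   S5 
   S6     S4   S9 
   S7    S10  S11 
   S8    S11   S8 
   S9    S12   S9 
   S10   S13  S14 
   S11   S14  S11 
   S12    S7  S15 
   S13    S2  S16 
 * S14   S16  S14 
   S15   S17  S15 
   S16    S5  S16 
   S17   S10  S18 
   S18   S19  S18 
   S19   S13   S0 
(> = start, * = accepting)

start=S0 accept=S14 S0-0->S1 S0-1->S0 S1-0->S2 S1-1->S3 S2-0->S4 S2-1->S5 S3-0->S6 S3-1->S3 S4-0->S7 S4-1->S8 S5-0->S8 S5-1->S5 S6-0->S4 S6-1->S9 S7-0->S10 S7-1->S11 S8-0->S11 S8-1->S8 S9-0->S12 S9-1->S9 S10-0->S13 S10-1->S14 S11-0->S14 S11-1->S11 S12-0->S7 S12-1->S15 S13-0->S2 S13-1->S16 S14-0->S16 S14-1->S14 S15-0->S17 S15-1->S15 S16-0->S5 S16-1->S16 S17-0->S10 S17-1->S18 S18-0->S19 S18-1->S18 S19-0->S13 S19-1->S0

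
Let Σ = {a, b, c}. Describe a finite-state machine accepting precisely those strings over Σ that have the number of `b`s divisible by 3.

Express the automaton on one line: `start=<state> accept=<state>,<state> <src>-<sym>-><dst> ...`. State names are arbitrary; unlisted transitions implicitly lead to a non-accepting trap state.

start=S0 accept=S0 S0-a->S0 S0-b->S1 S0-c->S0 S1-a->S1 S1-b->S2 S1-c->S1 S2-a->S2 S2-b->S0 S2-c->S2

The only thing that matters is how many `b`s have appeared, reduced mod 3. Use one state per residue: S0 for 0, …, S2 for 2. Reading `b` moves to the next residue; anything else stays put. S0 is accepting.
        a   b   c  
>* S0   S0  S1  S0 
   S1   S1  S2  S1 
   S2   S2  S0  S2 
(> = start, * = accepting)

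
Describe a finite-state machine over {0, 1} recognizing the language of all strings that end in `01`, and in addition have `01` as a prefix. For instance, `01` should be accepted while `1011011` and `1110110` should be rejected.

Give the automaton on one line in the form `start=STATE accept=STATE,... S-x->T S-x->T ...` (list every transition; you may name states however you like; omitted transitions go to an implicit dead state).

start=s0 accept=s3 s0-0->s1 s0-1->s2 s1-0->s2 s1-1->s3 s2-0->s2 s2-1->s2 s3-0->s4 s3-1->s5 s4-0->s4 s4-1->s3 s5-0->s4 s5-1->s5

Handle the two conditions separately and then intersect. The first has 3 states tracking how much of the suffix `01` has currently been matched; the second has 4 states tracking whether the input so far still matches the prefix `01`. A product state is a pair (one from each), accepting exactly when both do. After merging equivalent states the machine shrinks.
A 6-state machine:
        0   1  
>  s0   s1  s2 
   s1   s2  s3 
   s2   s2  s2 
 * s3   s4  s5 
   s4   s4  s3 
   s5   s4  s5 
(> = start, * = accepting)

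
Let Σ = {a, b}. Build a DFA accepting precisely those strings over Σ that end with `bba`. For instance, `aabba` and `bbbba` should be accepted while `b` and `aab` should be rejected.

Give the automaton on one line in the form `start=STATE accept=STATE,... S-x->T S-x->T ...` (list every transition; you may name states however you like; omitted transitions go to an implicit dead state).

start=q0 accept=q3 q0-a->q0 q0-b->q1 q1-a->q0 q1-b->q2 q2-a->q3 q2-b->q2 q3-a->q0 q3-b->q1

Let each state record the length of the longest suffix of the input read so far that is also a prefix of `bba`. q1 means the last symbol is `b`; q2 means the last 2 symbols are `bb`; q3 means the last 3 symbols are `bba`. Accept only at q3, where the string currently ends in `bba`.
        a   b  
>  q0   q0  q1 
   q1   q0  q2 
   q2   q3  q2 
 * q3   q0  q1 
(> = start, * = accepting)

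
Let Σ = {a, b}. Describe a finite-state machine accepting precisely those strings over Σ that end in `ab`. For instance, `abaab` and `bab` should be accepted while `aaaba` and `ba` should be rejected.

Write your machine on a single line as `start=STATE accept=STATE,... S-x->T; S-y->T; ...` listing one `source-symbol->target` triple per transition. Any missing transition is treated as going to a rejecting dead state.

start=s0; accept=s2; s0-a->s1; s0-b->s0; s1-a->s1; s1-b->s2; s2-a->s1; s2-b->s0

Remember how much of `ab` the current input suffix matches. State s0 means no match yet; s1 means the last symbol is `a`; s2 means the last 2 symbols are `ab`. Only s2 accepts. On a mismatch, fall back to the longest proper suffix that is still a prefix of `ab`.
3 states suffice.
        a   b  
>  s0   s1  s0 
   s1   s1  s2 
 * s2   s1  s0 
(> = start, * = accepting)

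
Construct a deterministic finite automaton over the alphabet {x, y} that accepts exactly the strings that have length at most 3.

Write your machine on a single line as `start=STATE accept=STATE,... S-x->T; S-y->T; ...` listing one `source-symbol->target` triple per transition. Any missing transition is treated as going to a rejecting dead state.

We only need to distinguish lengths 0, 1, …, 3, and '>3'. Chain s0 → s1 → s2 → s3 → s4 on every symbol, with s4 looping. Accepting states: {s0, s1, s2, s3}.
A 5-state machine:
        x   y  
>* s0   s1  s1 
 * s1   s2  s2 
 * s2   s3  s3 
 * s3   s4  s4 
   s4   s4  s4 
(> = start, * = accepting)

start=s0; accept=s0,s1,s2,s3; s0-x->s1; s0-y->s1; s1-x->s2; s1-y->s2; s2-x->s3; s2-y->s3; s3-x->s4; s3-y->s4; s4-x->s4; s4-y->s4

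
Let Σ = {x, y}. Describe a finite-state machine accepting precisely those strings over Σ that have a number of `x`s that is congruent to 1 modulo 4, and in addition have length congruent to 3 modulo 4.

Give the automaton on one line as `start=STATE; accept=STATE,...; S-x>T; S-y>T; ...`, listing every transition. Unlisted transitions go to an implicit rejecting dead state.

Handle the two conditions separately and then intersect. One (4 states) tracks the count of `x`s modulo 4; the other (4 states) tracks the input length modulo 4. Each combined state is a pair, one component from each; accept when both components accept.
       x  y 
>  A   B  C 
   B   D  E 
   C   E  F 
   D   G  H 
   E   H  I 
   F   I  J 
   G   A  K 
   H   K  L 
 * I   L  M 
   J   M  A 
   K   C  N 
   L   N  O 
   M   O  B 
   N   F  P 
   O   P  D 
   P   J  G 
(> = start, * = accepting)

start=A; accept=I; A-x>B; A-y>C; B-x>D; B-y>E; C-x>E; C-y>F; D-x>G; D-y>H; E-x>H; E-y>I; F-x>I; F-y>J; G-x>A; G-y>K; H-x>K; H-y>L; I-x>L; I-y>M; J-x>M; J-y>A; K-x>C; K-y>N; L-x>N; L-y>O; M-x>O; M-y>B; N-x>F; N-y>P; O-x>P; O-y>D; P-x>J; P-y>G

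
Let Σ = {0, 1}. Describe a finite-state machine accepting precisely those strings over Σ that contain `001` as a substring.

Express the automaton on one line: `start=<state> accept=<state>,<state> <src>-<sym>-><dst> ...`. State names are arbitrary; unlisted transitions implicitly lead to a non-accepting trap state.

Track how much of `001` has been matched so far: state q0 is no progress, q3 is the absorbing accept state reached once `001` has occurred. Intermediate states record partial matches; on a mismatch, fall back to the longest reusable overlap.
A 4-state machine:
        0   1  
>  q0   q1  q0 
   q1   q2  q0 
   q2   q2  q3 
 * q3   q3  q3 
(> = start, * = accepting)

start=q0 accept=q3 q0-0->q1 q0-1->q0 q1-0->q2 q1-1->q0 q2-0->q2 q2-1->q3 q3-0->q3 q3-1->q3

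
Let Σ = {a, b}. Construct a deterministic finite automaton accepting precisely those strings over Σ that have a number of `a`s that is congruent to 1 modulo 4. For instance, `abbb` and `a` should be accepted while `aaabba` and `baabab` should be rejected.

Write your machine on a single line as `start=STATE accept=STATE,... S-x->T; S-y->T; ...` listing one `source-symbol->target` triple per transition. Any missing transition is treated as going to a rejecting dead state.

The only thing that matters is how many `a`s have appeared, reduced mod 4. Use one state per residue: s0 for 0, …, s3 for 3. Reading `a` moves to the next residue; anything else stays put. s1 is accepting.
A 4-state machine:
        a   b  
>  s0   s1  s0 
 * s1   s2  s1 
   s2   s3  s2 
   s3   s0  s3 
(> = start, * = accepting)

start=s0; accept=s1; s0-a->s1; s0-b->s0; s1-a->s2; s1-b->s1; s2-a->s3; s2-b->s2; s3-a->s0; s3-b->s3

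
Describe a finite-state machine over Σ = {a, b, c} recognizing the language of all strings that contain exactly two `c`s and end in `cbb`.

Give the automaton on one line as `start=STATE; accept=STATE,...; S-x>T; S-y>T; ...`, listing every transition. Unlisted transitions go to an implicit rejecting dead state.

Handle the two conditions separately and then intersect. One (4 states) tracks the count of `c`s, saturating at 3; the other (4 states) tracks how much of the suffix `cbb` has currently been matched. Each combined state is a pair, one component from each; accept when both components accept.
With 13 states:
          a    b    c  
>  S0     S0   S0   S1 
   S1     S2   S3   S4 
   S2     S2   S2   S4 
   S3     S2   S5   S4 
   S4     S6   S7   S8 
   S5     S2   S2   S4 
   S6     S6   S6   S8 
   S7     S6   S9   S8 
   S8    S10  S11   S8 
 * S9     S6   S6   S8 
   S10   S10  S10   S8 
   S11   S10  S12   S8 
   S12   S10  S10   S8 
(> = start, * = accepting)

start=S0; accept=S9; S0-a>S0; S0-b>S0; S0-c>S1; S1-a>S2; S1-b>S3; S1-c>S4; S2-a>S2; S2-b>S2; S2-c>S4; S3-a>S2; S3-b>S5; S3-c>S4; S4-a>S6; S4-b>S7; S4-c>S8; S5-a>S2; S5-b>S2; S5-c>S4; S6-a>S6; S6-b>S6; S6-c>S8; S7-a>S6; S7-b>S9; S7-c>S8; S8-a>S10; S8-b>S11; S8-c>S8; S9-a>S6; S9-b>S6; S9-c>S8; S10-a>S10; S10-b>S10; S10-c>S8; S11-a>S10; S11-b>S12; S11-c>S8; S12-a>S10; S12-b>S10; S12-c>S8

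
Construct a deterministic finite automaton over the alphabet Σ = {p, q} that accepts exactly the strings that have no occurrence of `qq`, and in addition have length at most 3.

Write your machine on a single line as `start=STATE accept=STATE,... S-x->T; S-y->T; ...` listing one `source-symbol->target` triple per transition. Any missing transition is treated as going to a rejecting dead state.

Run two small machines in parallel and take their product. One (3 states) tracks partial matches of the forbidden pattern `qq`; the other (5 states) tracks the input length, saturating at 4. Each combined state is a pair, one component from each; accept when both components accept.
With 12 states:
          p    q  
>* s0     s1   s2 
 * s1     s3   s4 
 * s2     s3   s5 
 * s3     s6   s7 
 * s4     s6   s8 
   s5     s8   s8 
 * s6     s9  s10 
 * s7     s9  s11 
   s8    s11  s11 
   s9     s9  s10 
   s10    s9  s11 
   s11   s11  s11 
(> = start, * = accepting)

start=s0; accept=s0,s1,s2,s3,s4,s6,s7; s0-p->s1; s0-q->s2; s1-p->s3; s1-q->s4; s2-p->s3; s2-q->s5; s3-p->s6; s3-q->s7; s4-p->s6; s4-q->s8; s5-p->s8; s5-q->s8; s6-p->s9; s6-q->s10; s7-p->s9; s7-q->s11; s8-p->s11; s8-q->s11; s9-p->s9; s9-q->s10; s10-p->s9; s10-q->s11; s11-p->s11; s11-q->s11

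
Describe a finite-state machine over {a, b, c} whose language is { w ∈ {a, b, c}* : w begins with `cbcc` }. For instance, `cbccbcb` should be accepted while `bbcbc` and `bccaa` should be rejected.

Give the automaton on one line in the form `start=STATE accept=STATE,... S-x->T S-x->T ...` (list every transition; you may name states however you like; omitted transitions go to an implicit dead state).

start=q0 accept=q4 q0-a->q5 q0-b->q5 q0-c->q1 q1-a->q5 q1-b->q2 q1-c->q5 q2-a->q5 q2-b->q5 q2-c->q3 q3-a->q5 q3-b->q5 q3-c->q4 q4-a->q4 q4-b->q4 q4-c->q4 q5-a->q5 q5-b->q5 q5-c->q5

Walk along `cbcc` while the input agrees: from q0 take `c` to q1, and so on. Any deviation drops to the rejecting sink q5. Once q4 is reached the prefix is confirmed and every continuation is accepted.
With 6 states:
        a   b   c  
>  q0   q5  q5  q1 
   q1   q5  q2  q5 
   q2   q5  q5  q3 
   q3   q5  q5  q4 
 * q4   q4  q4  q4 
   q5   q5  q5  q5 
(> = start, * = accepting)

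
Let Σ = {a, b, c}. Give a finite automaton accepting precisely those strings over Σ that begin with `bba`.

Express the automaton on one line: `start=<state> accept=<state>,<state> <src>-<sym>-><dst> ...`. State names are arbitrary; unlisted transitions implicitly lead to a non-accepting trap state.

start=q0 accept=q3 q0-a->q4 q0-b->q1 q0-c->q4 q1-a->q4 q1-b->q2 q1-c->q4 q2-a->q3 q2-b->q4 q2-c->q4 q3-a->q3 q3-b->q3 q3-c->q3 q4-a->q4 q4-b->q4 q4-c->q4

Check the first 3 symbols one by one: q0 through q2 record how many have matched `bba` so far; any wrong symbol goes to the dead state q4. After all 3 match we enter the accepting sink q3.
5 states suffice.
        a   b   c  
>  q0   q4  q1  q4 
   q1   q4  q2  q4 
   q2   q3  q4  q4 
 * q3   q3  q3  q3 
   q4   q4  q4  q4 
(> = start, * = accepting)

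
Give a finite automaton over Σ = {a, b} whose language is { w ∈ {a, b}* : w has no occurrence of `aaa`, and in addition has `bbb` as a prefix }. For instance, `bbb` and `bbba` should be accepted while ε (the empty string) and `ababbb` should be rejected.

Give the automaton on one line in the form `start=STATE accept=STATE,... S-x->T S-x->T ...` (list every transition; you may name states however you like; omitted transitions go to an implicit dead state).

Run two small machines in parallel and take their product. The first has 4 states tracking partial matches of the forbidden pattern `aaa`; the second has 5 states tracking whether the input so far still matches the prefix `bbb`. A product state is a pair (one from each), accepting exactly when both do.
11 states suffice.
          a    b  
>  s0     s1   s2 
   s1     s3   s4 
   s2     s1   s5 
   s3     s6   s4 
   s4     s1   s4 
   s5     s1   s7 
   s6     s6   s6 
 * s7     s8   s7 
 * s8     s9   s7 
 * s9    s10   s7 
   s10   s10  s10 
(> = start, * = accepting)

start=s0 accept=s7,s8,s9 s0-a->s1 s0-b->s2 s1-a->s3 s1-b->s4 s2-a->s1 s2-b->s5 s3-a->s6 s3-b->s4 s4-a->s1 s4-b->s4 s5-a->s1 s5-b->s7 s6-a->s6 s6-b->s6 s7-a->s8 s7-b->s7 s8-a->s9 s8-b->s7 s9-a->s10 s9-b->s7 s10-a->s10 s10-b->s10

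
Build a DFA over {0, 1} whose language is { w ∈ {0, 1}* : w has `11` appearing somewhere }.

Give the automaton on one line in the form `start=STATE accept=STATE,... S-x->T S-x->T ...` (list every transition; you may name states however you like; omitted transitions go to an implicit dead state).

start=s0 accept=s2 s0-0->s0 s0-1->s1 s1-0->s0 s1-1->s2 s2-0->s2 s2-1->s2

States s0..s1 record the length of the longest prefix of `11` that matches the current input suffix. Reaching s2 means `11` has been seen, and we stay there forever. Accept from s2.
        0   1  
>  s0   s0  s1 
   s1   s0  s2 
 * s2   s2  s2 
(> = start, * = accepting)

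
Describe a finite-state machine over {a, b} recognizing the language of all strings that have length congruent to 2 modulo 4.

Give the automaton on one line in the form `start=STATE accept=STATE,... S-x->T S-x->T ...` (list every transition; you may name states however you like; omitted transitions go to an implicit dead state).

Count input length modulo 4: every symbol advances one step around the cycle S0 → S1 → S2 → S3 → S0. Accept at S2.
        a   b  
>  S0   S1  S1 
   S1   S2  S2 
 * S2   S3  S3 
   S3   S0  S0 
(> = start, * = accepting)

start=S0 accept=S2 S0-a->S1 S0-b->S1 S1-a->S2 S1-b->S2 S2-a->S3 S2-b->S3 S3-a->S0 S3-b->S0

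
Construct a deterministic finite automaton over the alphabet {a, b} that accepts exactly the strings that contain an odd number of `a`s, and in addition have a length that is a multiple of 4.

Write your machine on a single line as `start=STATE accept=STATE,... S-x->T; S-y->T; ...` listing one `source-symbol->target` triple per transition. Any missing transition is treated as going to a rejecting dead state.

start=q0; accept=q7; q0-a->q1; q0-b->q2; q1-a->q3; q1-b->q4; q2-a->q4; q2-b->q3; q3-a->q5; q3-b->q6; q4-a->q6; q4-b->q5; q5-a->q0; q5-b->q7; q6-a->q7; q6-b->q0; q7-a->q2; q7-b->q1

Run two small machines in parallel and take their product. The first has 2 states tracking the count of `a`s modulo 2; the second has 4 states tracking the input length modulo 4. A product state is a pair (one from each), accepting exactly when both do.
With 8 states:
        a   b  
>  q0   q1  q2 
   q1   q3  q4 
   q2   q4  q3 
   q3   q5  q6 
   q4   q6  q5 
   q5   q0  q7 
   q6   q7  q0 
 * q7   q2  q1 
(> = start, * = accepting)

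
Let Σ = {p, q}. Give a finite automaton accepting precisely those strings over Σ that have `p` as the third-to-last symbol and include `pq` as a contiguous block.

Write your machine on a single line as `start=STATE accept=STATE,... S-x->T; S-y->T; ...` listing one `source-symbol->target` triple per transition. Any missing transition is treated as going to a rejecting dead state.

Handle the two conditions separately and then intersect. The first has 15 states tracking the last 3 symbols read; the second has 3 states tracking whether and how much of `pq` has been seen. A product state is a pair (one from each), accepting exactly when both do. After merging equivalent states the machine shrinks.
11 states suffice.
          p    q  
>  S0     S1   S0 
   S1     S2   S3 
   S2     S2   S4 
   S3     S5   S6 
 * S4     S5   S6 
 * S5     S7   S3 
 * S6     S8   S9 
   S7    S10   S4 
   S8     S7   S3 
   S9     S8   S9 
 * S10   S10   S4 
(> = start, * = accepting)

start=S0; accept=S4,S5,S6,S10; S0-p->S1; S0-q->S0; S1-p->S2; S1-q->S3; S2-p->S2; S2-q->S4; S3-p->S5; S3-q->S6; S4-p->S5; S4-q->S6; S5-p->S7; S5-q->S3; S6-p->S8; S6-q->S9; S7-p->S10; S7-q->S4; S8-p->S7; S8-q->S3; S9-p->S8; S9-q->S9; S10-p->S10; S10-q->S4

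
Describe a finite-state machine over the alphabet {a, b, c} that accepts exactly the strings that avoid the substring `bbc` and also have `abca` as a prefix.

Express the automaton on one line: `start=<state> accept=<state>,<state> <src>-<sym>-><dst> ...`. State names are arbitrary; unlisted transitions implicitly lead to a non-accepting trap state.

start=q0 accept=q8,q9,q10 q0-a->q1 q0-b->q2 q0-c->q3 q1-a->q3 q1-b->q4 q1-c->q3 q2-a->q3 q2-b->q5 q2-c->q3 q3-a->q3 q3-b->q2 q3-c->q3 q4-a->q3 q4-b->q5 q4-c->q6 q5-a->q3 q5-b->q5 q5-c->q7 q6-a->q8 q6-b->q2 q6-c->q3 q7-a->q7 q7-b->q7 q7-c->q7 q8-a->q8 q8-b->q9 q8-c->q8 q9-a->q8 q9-b->q10 q9-c->q8 q10-a->q8 q10-b->q10 q10-c->q11 q11-a->q11 q11-b->q11 q11-c->q11

Run two small machines in parallel and take their product. The first has 4 states tracking partial matches of the forbidden pattern `bbc`; the second has 6 states tracking whether the input so far still matches the prefix `abca`. A product state is a pair (one from each), accepting exactly when both do.
12 states suffice.
          a    b    c  
>  q0     q1   q2   q3 
   q1     q3   q4   q3 
   q2     q3   q5   q3 
   q3     q3   q2   q3 
   q4     q3   q5   q6 
   q5     q3   q5   q7 
   q6     q8   q2   q3 
   q7     q7   q7   q7 
 * q8     q8   q9   q8 
 * q9     q8  q10   q8 
 * q10    q8  q10  q11 
   q11   q11  q11  q11 
(> = start, * = accepting)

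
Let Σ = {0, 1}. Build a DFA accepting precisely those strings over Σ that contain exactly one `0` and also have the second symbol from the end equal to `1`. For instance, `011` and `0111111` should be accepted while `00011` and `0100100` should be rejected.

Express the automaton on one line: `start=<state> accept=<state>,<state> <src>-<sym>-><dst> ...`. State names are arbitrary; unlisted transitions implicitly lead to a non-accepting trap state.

start=q0 accept=q5,q9 q0-0->q1 q0-1->q2 q1-0->q3 q1-1->q4 q2-0->q5 q2-1->q6 q3-0->q3 q3-1->q7 q4-0->q8 q4-1->q9 q5-0->q3 q5-1->q4 q6-0->q5 q6-1->q6 q7-0->q8 q7-1->q10 q8-0->q3 q8-1->q7 q9-0->q8 q9-1->q9 q10-0->q8 q10-1->q10

Run two small machines in parallel and take their product. One (3 states) tracks the count of `0`s, saturating at 2; the other (7 states) tracks the last 2 symbols read. Each combined state is a pair, one component from each; accept when both components accept.
An 11-state machine:
          0    1  
>  q0     q1   q2 
   q1     q3   q4 
   q2     q5   q6 
   q3     q3   q7 
   q4     q8   q9 
 * q5     q3   q4 
   q6     q5   q6 
   q7     q8  q10 
   q8     q3   q7 
 * q9     q8   q9 
   q10    q8  q10 
(> = start, * = accepting)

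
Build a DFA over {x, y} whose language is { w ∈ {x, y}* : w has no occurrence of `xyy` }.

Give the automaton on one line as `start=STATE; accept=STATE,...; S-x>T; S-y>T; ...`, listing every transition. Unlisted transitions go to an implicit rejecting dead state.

start=q0; accept=q0,q1,q2; q0-x>q1; q0-y>q0; q1-x>q1; q1-y>q2; q2-x>q1; q2-y>q3; q3-x>q3; q3-y>q3

Track partial matches of the forbidden pattern `xyy`. State q3 is a dead state reached once `xyy` has occurred; every other state accepts. q0 means no part of `xyy` is currently matched.
A 4-state machine:
        x   y  
>* q0   q1  q0 
 * q1   q1  q2 
 * q2   q1  q3 
   q3   q3  q3 
(> = start, * = accepting)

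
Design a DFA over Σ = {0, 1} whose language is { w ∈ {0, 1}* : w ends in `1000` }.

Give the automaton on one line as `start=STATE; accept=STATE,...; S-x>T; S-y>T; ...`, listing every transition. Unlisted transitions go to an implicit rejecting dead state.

start=q0; accept=q4; q0-0>q0; q0-1>q1; q1-0>q2; q1-1>q1; q2-0>q3; q2-1>q1; q3-0>q4; q3-1>q1; q4-0>q0; q4-1>q1

Let each state record the length of the longest suffix of the input read so far that is also a prefix of `1000`. q1 means the last symbol is `1`; q2 means the last 2 symbols are `10`; q3 means the last 3 symbols are `100`; q4 means the last 4 symbols are `1000`. Accept only at q4, where the string currently ends in `1000`.
With 5 states:
        0   1  
>  q0   q0  q1 
   q1   q2  q1 
   q2   q3  q1 
   q3   q4  q1 
 * q4   q0  q1 
(> = start, * = accepting)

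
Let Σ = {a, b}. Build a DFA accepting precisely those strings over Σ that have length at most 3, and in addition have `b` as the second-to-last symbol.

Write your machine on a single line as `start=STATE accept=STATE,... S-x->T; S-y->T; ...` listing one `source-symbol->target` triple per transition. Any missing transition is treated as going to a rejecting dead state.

start=q0; accept=q5,q6,q9,q10; q0-a->q1; q0-b->q2; q1-a->q3; q1-b->q4; q2-a->q5; q2-b->q6; q3-a->q7; q3-b->q8; q4-a->q9; q4-b->q10; q5-a->q7; q5-b->q8; q6-a->q9; q6-b->q10; q7-a->q11; q7-b->q12; q8-a->q13; q8-b->q14; q9-a->q11; q9-b->q12; q10-a->q13; q10-b->q14; q11-a->q11; q11-b->q12; q12-a->q13; q12-b->q14; q13-a->q11; q13-b->q12; q14-a->q13; q14-b->q14

Build one automaton per condition and run them in lockstep. One (5 states) tracks the input length, saturating at 4; the other (7 states) tracks the last 2 symbols read. Each combined state is a pair, one component from each; accept when both components accept.
A 15-state machine:
          a    b  
>  q0     q1   q2 
   q1     q3   q4 
   q2     q5   q6 
   q3     q7   q8 
   q4     q9  q10 
 * q5     q7   q8 
 * q6     q9  q10 
   q7    q11  q12 
   q8    q13  q14 
 * q9    q11  q12 
 * q10   q13  q14 
   q11   q11  q12 
   q12   q13  q14 
   q13   q11  q12 
   q14   q13  q14 
(> = start, * = accepting)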